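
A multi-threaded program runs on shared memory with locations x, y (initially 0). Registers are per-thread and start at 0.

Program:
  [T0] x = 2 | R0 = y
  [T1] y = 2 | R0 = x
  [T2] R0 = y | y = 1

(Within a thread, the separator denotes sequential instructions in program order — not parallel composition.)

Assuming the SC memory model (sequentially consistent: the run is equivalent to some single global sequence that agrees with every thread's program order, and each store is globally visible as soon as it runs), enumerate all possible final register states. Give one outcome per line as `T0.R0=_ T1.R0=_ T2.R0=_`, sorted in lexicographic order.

outcome vector order: (T0.R0,T1.R0,T2.R0)
|SC outcomes| = 10

T0.R0=0 T1.R0=2 T2.R0=0
T0.R0=0 T1.R0=2 T2.R0=2
T0.R0=1 T1.R0=0 T2.R0=0
T0.R0=1 T1.R0=0 T2.R0=2
T0.R0=1 T1.R0=2 T2.R0=0
T0.R0=1 T1.R0=2 T2.R0=2
T0.R0=2 T1.R0=0 T2.R0=0
T0.R0=2 T1.R0=0 T2.R0=2
T0.R0=2 T1.R0=2 T2.R0=0
T0.R0=2 T1.R0=2 T2.R0=2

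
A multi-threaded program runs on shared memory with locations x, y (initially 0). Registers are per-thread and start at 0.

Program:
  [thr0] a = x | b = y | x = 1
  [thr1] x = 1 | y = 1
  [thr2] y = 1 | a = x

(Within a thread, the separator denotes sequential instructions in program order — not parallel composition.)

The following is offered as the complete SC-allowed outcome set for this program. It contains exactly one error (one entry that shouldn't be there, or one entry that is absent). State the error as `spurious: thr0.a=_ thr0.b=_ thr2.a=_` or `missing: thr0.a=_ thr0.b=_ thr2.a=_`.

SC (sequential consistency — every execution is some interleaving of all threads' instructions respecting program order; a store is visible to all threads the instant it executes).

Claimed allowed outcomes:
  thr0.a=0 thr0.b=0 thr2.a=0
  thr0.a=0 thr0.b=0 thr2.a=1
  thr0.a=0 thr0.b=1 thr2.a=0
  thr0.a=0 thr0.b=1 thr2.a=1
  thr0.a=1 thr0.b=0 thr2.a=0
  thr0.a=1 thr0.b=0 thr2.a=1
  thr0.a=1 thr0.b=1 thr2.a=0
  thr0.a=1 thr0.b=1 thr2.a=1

outcome vector order: (thr0.a,thr0.b,thr2.a)
SC (7): 000 001 010 011 101 110 111
claimed∖SC = {100}

spurious: thr0.a=1 thr0.b=0 thr2.a=0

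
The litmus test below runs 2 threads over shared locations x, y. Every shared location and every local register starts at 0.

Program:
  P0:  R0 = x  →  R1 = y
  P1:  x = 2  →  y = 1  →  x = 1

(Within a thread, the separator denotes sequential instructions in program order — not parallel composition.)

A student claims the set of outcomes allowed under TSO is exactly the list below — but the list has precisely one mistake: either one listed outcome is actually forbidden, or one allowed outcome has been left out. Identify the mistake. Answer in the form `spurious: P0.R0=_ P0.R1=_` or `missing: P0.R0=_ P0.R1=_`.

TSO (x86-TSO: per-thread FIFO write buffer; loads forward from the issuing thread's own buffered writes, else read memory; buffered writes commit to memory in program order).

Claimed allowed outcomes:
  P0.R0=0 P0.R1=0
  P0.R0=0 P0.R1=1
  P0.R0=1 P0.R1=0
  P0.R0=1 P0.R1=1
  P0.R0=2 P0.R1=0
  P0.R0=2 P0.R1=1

spurious: P0.R0=1 P0.R1=0

outcome vector order: (P0.R0,P0.R1)
TSO: 5 outcomes — {00; 01; 11; 20; 21}
claimed∖TSO = {10}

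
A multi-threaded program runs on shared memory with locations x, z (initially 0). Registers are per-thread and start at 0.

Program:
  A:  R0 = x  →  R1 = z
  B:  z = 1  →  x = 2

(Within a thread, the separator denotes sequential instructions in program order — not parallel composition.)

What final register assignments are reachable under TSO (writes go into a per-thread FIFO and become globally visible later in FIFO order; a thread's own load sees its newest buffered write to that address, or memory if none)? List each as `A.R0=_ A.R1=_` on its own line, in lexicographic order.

outcome vector order: (A.R0,A.R1)
|TSO outcomes| = 3

A.R0=0 A.R1=0
A.R0=0 A.R1=1
A.R0=2 A.R1=1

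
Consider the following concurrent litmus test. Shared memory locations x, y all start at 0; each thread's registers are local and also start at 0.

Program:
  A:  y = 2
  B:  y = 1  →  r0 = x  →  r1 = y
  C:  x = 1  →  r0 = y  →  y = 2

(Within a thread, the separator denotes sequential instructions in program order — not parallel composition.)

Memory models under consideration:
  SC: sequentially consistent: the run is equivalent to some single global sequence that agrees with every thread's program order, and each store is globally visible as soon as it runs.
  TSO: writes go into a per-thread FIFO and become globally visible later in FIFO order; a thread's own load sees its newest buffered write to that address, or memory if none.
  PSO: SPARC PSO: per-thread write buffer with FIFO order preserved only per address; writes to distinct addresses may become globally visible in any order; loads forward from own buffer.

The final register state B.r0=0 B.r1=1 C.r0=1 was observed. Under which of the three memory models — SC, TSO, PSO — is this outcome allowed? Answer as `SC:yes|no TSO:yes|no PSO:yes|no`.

outcome vector order: (B.r0,B.r1,C.r0)
SC (10): 011, 012, 021, 022, 110, 111, 112, 120, 121, 122
TSO (12): 010, 011, 012, 020, 021, 022, 110, 111, 112, 120, 121, 122
PSO (12): 010, 011, 012, 020, 021, 022, 110, 111, 112, 120, 121, 122
target 011 ∈ {SC,TSO,PSO}

SC:yes TSO:yes PSO:yes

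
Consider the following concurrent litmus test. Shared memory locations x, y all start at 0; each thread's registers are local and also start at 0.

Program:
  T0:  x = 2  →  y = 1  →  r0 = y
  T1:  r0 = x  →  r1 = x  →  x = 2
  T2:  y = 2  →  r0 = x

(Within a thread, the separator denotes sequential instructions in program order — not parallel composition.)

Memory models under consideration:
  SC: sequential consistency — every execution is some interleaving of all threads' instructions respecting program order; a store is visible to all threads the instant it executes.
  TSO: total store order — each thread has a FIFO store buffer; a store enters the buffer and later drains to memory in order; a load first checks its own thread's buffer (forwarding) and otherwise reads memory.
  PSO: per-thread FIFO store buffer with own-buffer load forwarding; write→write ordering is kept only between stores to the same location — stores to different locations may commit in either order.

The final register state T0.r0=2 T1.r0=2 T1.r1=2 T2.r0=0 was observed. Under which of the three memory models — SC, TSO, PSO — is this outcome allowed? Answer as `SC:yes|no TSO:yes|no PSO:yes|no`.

SC:no TSO:yes PSO:yes

outcome vector order: (T0.r0,T1.r0,T1.r1,T2.r0)
under SC → <1 0 0 0>; <1 0 0 2>; <1 0 2 0>; <1 0 2 2>; <1 2 2 0>; <1 2 2 2>; <2 0 0 2>; <2 0 2 2>; <2 2 2 2>
under TSO → <1 0 0 0>; <1 0 0 2>; <1 0 2 0>; <1 0 2 2>; <1 2 2 0>; <1 2 2 2>; <2 0 0 0>; <2 0 0 2>; <2 0 2 0>; <2 0 2 2>; <2 2 2 0>; <2 2 2 2>
under PSO → <1 0 0 0>; <1 0 0 2>; <1 0 2 0>; <1 0 2 2>; <1 2 2 0>; <1 2 2 2>; <2 0 0 0>; <2 0 0 2>; <2 0 2 0>; <2 0 2 2>; <2 2 2 0>; <2 2 2 2>
target <2 2 2 0> ∈ {TSO,PSO}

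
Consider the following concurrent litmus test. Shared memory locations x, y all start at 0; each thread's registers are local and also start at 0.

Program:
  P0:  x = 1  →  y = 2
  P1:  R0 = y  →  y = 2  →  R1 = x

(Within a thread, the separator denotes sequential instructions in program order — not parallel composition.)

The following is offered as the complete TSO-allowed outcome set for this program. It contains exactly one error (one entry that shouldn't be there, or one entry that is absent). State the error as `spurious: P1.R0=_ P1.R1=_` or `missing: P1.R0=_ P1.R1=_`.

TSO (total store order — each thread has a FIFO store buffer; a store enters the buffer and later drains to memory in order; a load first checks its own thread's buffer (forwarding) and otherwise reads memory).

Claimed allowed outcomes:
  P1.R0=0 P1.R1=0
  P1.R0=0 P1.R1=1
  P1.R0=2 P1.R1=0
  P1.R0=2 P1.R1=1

outcome vector order: (P1.R0,P1.R1)
TSO: 3 outcomes — {(0,0); (0,1); (2,1)}
claimed∖TSO = {(2,0)}

spurious: P1.R0=2 P1.R1=0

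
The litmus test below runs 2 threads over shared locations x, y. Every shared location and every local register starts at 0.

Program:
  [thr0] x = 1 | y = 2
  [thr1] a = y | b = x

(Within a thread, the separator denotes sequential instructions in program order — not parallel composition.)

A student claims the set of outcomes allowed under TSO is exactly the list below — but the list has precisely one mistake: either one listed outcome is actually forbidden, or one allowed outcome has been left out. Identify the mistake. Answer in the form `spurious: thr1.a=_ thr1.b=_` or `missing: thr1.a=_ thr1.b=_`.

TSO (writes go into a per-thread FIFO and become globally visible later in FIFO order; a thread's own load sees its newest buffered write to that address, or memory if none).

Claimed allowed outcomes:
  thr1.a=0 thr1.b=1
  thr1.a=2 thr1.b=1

outcome vector order: (thr1.a,thr1.b)
TSO: 3 outcomes — {<0 0> <0 1> <2 1>}
TSO∖claimed = {<0 0>}

missing: thr1.a=0 thr1.b=0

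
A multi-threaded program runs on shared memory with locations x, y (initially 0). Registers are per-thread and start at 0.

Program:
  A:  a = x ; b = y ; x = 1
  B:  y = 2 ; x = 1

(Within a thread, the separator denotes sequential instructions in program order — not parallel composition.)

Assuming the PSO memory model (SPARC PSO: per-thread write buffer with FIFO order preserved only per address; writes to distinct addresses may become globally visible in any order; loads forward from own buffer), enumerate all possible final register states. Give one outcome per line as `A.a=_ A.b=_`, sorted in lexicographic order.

outcome vector order: (A.a,A.b)
|PSO outcomes| = 4

A.a=0 A.b=0
A.a=0 A.b=2
A.a=1 A.b=0
A.a=1 A.b=2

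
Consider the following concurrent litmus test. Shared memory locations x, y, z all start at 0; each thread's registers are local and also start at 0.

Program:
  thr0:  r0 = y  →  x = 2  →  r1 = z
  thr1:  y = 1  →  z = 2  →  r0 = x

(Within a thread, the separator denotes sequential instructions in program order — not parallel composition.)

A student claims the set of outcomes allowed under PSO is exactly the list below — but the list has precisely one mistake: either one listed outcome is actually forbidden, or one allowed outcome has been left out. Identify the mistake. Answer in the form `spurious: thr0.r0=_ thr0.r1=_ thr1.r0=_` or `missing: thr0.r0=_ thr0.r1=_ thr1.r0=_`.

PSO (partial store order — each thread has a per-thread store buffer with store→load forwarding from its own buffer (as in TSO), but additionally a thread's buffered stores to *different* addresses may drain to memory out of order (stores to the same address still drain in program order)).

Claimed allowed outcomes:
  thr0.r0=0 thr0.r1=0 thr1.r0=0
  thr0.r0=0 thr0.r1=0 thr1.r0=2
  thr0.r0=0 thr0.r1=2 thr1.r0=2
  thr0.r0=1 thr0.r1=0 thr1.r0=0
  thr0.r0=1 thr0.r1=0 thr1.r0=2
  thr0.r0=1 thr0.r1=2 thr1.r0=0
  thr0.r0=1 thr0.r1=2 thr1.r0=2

outcome vector order: (thr0.r0,thr0.r1,thr1.r0)
[PSO] allowed = {<0 0 0> <0 0 2> <0 2 0> <0 2 2> <1 0 0> <1 0 2> <1 2 0> <1 2 2>}
PSO∖claimed = {<0 2 0>}

missing: thr0.r0=0 thr0.r1=2 thr1.r0=0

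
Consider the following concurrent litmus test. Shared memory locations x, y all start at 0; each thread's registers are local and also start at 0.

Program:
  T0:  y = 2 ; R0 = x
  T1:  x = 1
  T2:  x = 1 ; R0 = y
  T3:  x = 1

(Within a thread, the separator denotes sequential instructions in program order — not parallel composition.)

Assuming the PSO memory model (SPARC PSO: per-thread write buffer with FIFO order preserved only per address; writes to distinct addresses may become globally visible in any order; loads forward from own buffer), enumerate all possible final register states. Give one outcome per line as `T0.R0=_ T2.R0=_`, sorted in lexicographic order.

outcome vector order: (T0.R0,T2.R0)
|PSO outcomes| = 4

T0.R0=0 T2.R0=0
T0.R0=0 T2.R0=2
T0.R0=1 T2.R0=0
T0.R0=1 T2.R0=2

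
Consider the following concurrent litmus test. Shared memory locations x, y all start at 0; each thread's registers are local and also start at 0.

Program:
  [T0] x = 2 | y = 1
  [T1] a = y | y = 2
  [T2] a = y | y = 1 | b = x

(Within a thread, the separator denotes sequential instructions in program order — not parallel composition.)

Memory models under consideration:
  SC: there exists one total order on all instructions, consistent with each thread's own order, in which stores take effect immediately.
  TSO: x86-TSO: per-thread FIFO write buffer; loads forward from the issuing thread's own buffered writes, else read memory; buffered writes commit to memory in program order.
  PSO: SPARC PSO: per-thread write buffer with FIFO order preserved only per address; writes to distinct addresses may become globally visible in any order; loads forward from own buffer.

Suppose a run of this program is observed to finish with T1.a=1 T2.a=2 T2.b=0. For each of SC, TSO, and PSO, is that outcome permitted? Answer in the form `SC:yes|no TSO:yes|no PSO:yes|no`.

outcome vector order: (T1.a,T2.a,T2.b)
SC: 9 outcomes — {(0,0,0) (0,0,2) (0,1,2) (0,2,0) (0,2,2) (1,0,0) (1,0,2) (1,1,2) (1,2,2)}
TSO: 9 outcomes — {(0,0,0) (0,0,2) (0,1,2) (0,2,0) (0,2,2) (1,0,0) (1,0,2) (1,1,2) (1,2,2)}
PSO: 12 outcomes — {(0,0,0) (0,0,2) (0,1,0) (0,1,2) (0,2,0) (0,2,2) (1,0,0) (1,0,2) (1,1,0) (1,1,2) (1,2,0) (1,2,2)}
target (1,2,0) ∈ {PSO}

SC:no TSO:no PSO:yes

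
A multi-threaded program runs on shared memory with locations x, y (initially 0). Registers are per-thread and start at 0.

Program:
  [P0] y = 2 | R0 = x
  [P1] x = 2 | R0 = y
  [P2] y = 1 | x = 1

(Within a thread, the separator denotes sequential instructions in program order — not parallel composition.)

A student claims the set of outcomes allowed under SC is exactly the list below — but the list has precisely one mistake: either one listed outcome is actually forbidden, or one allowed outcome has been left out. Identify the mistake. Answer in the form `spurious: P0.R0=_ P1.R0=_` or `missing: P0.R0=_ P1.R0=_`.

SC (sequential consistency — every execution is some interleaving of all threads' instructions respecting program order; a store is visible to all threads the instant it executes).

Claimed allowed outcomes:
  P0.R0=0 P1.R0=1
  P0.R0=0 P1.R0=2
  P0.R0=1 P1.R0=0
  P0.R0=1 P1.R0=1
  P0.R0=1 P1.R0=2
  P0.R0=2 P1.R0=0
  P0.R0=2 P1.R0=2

missing: P0.R0=2 P1.R0=1

outcome vector order: (P0.R0,P1.R0)
SC (8): <0 1>, <0 2>, <1 0>, <1 1>, <1 2>, <2 0>, <2 1>, <2 2>
SC∖claimed = {<2 1>}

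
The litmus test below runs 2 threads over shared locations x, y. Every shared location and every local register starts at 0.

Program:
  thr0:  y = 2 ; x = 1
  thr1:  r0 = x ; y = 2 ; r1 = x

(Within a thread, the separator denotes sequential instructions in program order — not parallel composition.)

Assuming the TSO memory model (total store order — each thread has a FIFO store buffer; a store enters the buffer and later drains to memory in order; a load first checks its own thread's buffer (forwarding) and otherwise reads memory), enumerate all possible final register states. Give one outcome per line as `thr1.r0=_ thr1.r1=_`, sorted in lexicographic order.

outcome vector order: (thr1.r0,thr1.r1)
|TSO outcomes| = 3

thr1.r0=0 thr1.r1=0
thr1.r0=0 thr1.r1=1
thr1.r0=1 thr1.r1=1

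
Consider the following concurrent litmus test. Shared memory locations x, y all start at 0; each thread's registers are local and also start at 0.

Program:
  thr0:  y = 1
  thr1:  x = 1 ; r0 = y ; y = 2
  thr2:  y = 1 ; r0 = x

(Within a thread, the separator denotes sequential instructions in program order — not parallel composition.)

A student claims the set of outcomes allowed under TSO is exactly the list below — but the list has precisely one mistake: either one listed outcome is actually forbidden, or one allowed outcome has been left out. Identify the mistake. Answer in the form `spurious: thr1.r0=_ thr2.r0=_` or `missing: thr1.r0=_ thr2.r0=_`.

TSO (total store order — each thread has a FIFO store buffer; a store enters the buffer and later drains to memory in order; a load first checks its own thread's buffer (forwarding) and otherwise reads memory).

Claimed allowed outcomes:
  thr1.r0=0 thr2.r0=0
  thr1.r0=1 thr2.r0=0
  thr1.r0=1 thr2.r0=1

outcome vector order: (thr1.r0,thr2.r0)
[TSO] allowed = {(0,0) (0,1) (1,0) (1,1)}
TSO∖claimed = {(0,1)}

missing: thr1.r0=0 thr2.r0=1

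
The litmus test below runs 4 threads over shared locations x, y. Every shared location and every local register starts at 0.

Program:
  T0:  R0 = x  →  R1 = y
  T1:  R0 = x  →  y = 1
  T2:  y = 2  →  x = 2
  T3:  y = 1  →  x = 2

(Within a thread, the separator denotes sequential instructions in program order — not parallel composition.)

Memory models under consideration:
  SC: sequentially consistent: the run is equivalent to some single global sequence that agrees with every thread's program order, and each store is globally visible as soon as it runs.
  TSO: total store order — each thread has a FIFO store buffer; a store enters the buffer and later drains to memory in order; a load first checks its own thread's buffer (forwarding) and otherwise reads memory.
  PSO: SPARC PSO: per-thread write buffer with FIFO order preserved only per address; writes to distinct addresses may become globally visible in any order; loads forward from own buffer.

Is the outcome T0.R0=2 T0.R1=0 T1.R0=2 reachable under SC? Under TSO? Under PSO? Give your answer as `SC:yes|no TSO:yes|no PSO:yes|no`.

SC:no TSO:no PSO:yes

outcome vector order: (T0.R0,T0.R1,T1.R0)
SC (10): <0 0 0>; <0 0 2>; <0 1 0>; <0 1 2>; <0 2 0>; <0 2 2>; <2 1 0>; <2 1 2>; <2 2 0>; <2 2 2>
TSO (10): <0 0 0>; <0 0 2>; <0 1 0>; <0 1 2>; <0 2 0>; <0 2 2>; <2 1 0>; <2 1 2>; <2 2 0>; <2 2 2>
PSO (12): <0 0 0>; <0 0 2>; <0 1 0>; <0 1 2>; <0 2 0>; <0 2 2>; <2 0 0>; <2 0 2>; <2 1 0>; <2 1 2>; <2 2 0>; <2 2 2>
target <2 0 2> ∈ {PSO}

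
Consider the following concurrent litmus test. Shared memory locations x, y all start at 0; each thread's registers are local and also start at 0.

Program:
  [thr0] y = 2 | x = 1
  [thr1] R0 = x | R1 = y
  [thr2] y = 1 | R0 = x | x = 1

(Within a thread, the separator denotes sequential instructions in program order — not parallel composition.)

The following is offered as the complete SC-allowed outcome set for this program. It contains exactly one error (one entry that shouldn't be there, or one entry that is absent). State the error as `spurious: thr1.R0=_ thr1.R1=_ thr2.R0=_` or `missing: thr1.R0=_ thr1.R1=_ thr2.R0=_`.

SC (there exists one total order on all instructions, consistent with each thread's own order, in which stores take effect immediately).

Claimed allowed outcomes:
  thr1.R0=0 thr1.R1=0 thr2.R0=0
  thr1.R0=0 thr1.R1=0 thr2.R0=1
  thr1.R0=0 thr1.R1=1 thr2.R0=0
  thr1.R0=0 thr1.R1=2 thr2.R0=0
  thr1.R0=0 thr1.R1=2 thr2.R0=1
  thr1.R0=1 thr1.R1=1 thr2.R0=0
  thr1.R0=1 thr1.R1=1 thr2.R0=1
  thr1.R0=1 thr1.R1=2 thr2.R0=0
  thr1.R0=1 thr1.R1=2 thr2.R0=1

outcome vector order: (thr1.R0,thr1.R1,thr2.R0)
[SC] allowed = {000; 001; 010; 011; 020; 021; 110; 111; 120; 121}
SC∖claimed = {011}

missing: thr1.R0=0 thr1.R1=1 thr2.R0=1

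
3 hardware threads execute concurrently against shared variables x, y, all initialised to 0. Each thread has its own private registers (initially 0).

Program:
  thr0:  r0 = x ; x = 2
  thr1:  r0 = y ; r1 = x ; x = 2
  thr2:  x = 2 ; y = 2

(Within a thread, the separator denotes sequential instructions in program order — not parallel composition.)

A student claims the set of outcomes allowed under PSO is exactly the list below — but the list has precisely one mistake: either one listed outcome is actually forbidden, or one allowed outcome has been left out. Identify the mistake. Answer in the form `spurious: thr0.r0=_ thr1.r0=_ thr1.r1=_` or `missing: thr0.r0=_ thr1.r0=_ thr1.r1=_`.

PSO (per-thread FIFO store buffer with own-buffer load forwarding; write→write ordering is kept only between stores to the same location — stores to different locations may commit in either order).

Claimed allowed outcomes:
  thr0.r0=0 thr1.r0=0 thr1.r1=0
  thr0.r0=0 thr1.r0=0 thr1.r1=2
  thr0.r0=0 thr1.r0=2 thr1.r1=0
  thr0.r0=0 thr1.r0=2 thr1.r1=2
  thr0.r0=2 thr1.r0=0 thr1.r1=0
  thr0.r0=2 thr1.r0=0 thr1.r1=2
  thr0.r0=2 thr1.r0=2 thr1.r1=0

outcome vector order: (thr0.r0,thr1.r0,thr1.r1)
[PSO] allowed = {(0,0,0) (0,0,2) (0,2,0) (0,2,2) (2,0,0) (2,0,2) (2,2,0) (2,2,2)}
PSO∖claimed = {(2,2,2)}

missing: thr0.r0=2 thr1.r0=2 thr1.r1=2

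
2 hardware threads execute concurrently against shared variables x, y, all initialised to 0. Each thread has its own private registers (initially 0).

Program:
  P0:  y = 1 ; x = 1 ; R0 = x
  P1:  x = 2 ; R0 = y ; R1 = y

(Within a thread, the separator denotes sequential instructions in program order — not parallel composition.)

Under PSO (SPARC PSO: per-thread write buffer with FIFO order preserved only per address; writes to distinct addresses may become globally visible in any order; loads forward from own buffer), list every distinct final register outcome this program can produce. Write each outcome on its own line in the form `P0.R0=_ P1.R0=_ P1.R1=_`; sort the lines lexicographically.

P0.R0=1 P1.R0=0 P1.R1=0
P0.R0=1 P1.R0=0 P1.R1=1
P0.R0=1 P1.R0=1 P1.R1=1
P0.R0=2 P1.R0=0 P1.R1=0
P0.R0=2 P1.R0=0 P1.R1=1
P0.R0=2 P1.R0=1 P1.R1=1

outcome vector order: (P0.R0,P1.R0,P1.R1)
|PSO outcomes| = 6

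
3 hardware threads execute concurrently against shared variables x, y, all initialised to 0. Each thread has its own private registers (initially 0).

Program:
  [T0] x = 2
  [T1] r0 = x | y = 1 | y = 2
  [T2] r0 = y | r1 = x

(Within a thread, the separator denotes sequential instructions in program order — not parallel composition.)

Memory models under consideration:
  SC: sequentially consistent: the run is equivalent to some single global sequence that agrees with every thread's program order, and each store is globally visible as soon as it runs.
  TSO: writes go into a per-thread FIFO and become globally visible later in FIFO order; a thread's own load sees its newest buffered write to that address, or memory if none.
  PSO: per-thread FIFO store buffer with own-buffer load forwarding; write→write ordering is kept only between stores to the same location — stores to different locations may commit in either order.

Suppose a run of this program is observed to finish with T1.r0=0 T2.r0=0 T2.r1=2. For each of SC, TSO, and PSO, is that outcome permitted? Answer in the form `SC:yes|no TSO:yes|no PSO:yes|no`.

outcome vector order: (T1.r0,T2.r0,T2.r1)
[SC] allowed = {(0,0,0), (0,0,2), (0,1,0), (0,1,2), (0,2,0), (0,2,2), (2,0,0), (2,0,2), (2,1,2), (2,2,2)}
[TSO] allowed = {(0,0,0), (0,0,2), (0,1,0), (0,1,2), (0,2,0), (0,2,2), (2,0,0), (2,0,2), (2,1,2), (2,2,2)}
[PSO] allowed = {(0,0,0), (0,0,2), (0,1,0), (0,1,2), (0,2,0), (0,2,2), (2,0,0), (2,0,2), (2,1,2), (2,2,2)}
target (0,0,2) ∈ {SC,TSO,PSO}

SC:yes TSO:yes PSO:yes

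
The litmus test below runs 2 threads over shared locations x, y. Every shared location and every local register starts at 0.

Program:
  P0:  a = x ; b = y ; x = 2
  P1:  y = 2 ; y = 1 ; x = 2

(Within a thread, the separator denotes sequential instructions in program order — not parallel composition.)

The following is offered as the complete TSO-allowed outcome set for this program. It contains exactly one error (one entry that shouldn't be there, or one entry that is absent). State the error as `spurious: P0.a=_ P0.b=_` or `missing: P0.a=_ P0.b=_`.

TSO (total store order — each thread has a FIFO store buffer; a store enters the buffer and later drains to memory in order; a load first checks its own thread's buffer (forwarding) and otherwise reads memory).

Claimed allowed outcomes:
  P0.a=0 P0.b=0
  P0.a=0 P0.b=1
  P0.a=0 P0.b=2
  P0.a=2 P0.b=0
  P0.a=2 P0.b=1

spurious: P0.a=2 P0.b=0

outcome vector order: (P0.a,P0.b)
under TSO → (0,0), (0,1), (0,2), (2,1)
claimed∖TSO = {(2,0)}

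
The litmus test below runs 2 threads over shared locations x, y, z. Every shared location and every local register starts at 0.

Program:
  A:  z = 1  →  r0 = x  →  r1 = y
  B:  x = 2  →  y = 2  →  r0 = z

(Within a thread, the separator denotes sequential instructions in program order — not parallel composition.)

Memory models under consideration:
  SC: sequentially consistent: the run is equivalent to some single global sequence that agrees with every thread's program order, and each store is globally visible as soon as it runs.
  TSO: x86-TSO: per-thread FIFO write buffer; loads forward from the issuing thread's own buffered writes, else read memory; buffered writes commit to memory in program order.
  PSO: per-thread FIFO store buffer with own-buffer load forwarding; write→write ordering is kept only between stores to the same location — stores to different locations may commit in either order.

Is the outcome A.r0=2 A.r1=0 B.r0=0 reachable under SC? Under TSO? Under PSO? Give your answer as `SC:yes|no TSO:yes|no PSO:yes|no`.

outcome vector order: (A.r0,A.r1,B.r0)
SC (5): 0/0/1, 0/2/1, 2/0/1, 2/2/0, 2/2/1
TSO (8): 0/0/0, 0/0/1, 0/2/0, 0/2/1, 2/0/0, 2/0/1, 2/2/0, 2/2/1
PSO (8): 0/0/0, 0/0/1, 0/2/0, 0/2/1, 2/0/0, 2/0/1, 2/2/0, 2/2/1
target 2/0/0 ∈ {TSO,PSO}

SC:no TSO:yes PSO:yes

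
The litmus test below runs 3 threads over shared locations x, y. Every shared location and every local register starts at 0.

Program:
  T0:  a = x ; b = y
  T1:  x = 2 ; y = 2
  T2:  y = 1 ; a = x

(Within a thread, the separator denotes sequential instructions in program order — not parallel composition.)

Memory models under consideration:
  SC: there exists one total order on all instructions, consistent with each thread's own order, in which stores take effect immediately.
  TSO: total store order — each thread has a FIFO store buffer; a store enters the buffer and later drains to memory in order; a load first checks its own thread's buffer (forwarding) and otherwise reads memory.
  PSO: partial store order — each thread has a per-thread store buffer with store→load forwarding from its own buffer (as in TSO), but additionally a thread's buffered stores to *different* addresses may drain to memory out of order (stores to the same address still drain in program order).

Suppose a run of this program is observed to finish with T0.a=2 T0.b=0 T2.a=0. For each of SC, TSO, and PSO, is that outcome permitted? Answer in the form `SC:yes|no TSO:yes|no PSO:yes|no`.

SC:no TSO:yes PSO:yes

outcome vector order: (T0.a,T0.b,T2.a)
under SC → (0,0,0), (0,0,2), (0,1,0), (0,1,2), (0,2,0), (0,2,2), (2,0,2), (2,1,0), (2,1,2), (2,2,0), (2,2,2)
under TSO → (0,0,0), (0,0,2), (0,1,0), (0,1,2), (0,2,0), (0,2,2), (2,0,0), (2,0,2), (2,1,0), (2,1,2), (2,2,0), (2,2,2)
under PSO → (0,0,0), (0,0,2), (0,1,0), (0,1,2), (0,2,0), (0,2,2), (2,0,0), (2,0,2), (2,1,0), (2,1,2), (2,2,0), (2,2,2)
target (2,0,0) ∈ {TSO,PSO}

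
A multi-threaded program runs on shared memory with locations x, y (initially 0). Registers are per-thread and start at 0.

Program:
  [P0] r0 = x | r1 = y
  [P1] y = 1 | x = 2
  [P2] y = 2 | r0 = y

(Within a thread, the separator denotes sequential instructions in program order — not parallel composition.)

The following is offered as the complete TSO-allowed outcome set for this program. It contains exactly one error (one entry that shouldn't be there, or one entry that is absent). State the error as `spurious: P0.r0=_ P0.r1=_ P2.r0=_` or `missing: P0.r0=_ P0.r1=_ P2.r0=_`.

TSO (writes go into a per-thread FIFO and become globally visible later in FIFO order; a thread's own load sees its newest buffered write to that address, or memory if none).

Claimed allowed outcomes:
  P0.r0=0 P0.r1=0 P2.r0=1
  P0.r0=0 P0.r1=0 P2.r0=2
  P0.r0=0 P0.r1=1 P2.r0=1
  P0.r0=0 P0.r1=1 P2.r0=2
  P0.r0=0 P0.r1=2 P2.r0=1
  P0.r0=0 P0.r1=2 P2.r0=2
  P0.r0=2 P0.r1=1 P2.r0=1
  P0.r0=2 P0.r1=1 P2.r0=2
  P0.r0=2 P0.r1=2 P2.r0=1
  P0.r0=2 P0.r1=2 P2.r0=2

spurious: P0.r0=2 P0.r1=2 P2.r0=1

outcome vector order: (P0.r0,P0.r1,P2.r0)
TSO (9): 0/0/1 0/0/2 0/1/1 0/1/2 0/2/1 0/2/2 2/1/1 2/1/2 2/2/2
claimed∖TSO = {2/2/1}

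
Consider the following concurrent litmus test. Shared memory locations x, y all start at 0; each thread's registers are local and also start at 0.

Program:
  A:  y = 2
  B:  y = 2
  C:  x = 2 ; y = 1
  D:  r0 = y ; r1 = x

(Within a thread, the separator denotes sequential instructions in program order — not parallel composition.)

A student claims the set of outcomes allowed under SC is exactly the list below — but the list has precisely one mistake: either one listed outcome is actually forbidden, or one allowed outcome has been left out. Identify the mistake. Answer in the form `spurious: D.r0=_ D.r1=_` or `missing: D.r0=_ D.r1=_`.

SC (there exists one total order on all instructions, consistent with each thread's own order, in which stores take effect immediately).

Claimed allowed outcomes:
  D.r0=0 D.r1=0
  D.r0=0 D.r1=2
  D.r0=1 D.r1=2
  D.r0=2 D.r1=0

missing: D.r0=2 D.r1=2

outcome vector order: (D.r0,D.r1)
SC (5): <0 0> <0 2> <1 2> <2 0> <2 2>
SC∖claimed = {<2 2>}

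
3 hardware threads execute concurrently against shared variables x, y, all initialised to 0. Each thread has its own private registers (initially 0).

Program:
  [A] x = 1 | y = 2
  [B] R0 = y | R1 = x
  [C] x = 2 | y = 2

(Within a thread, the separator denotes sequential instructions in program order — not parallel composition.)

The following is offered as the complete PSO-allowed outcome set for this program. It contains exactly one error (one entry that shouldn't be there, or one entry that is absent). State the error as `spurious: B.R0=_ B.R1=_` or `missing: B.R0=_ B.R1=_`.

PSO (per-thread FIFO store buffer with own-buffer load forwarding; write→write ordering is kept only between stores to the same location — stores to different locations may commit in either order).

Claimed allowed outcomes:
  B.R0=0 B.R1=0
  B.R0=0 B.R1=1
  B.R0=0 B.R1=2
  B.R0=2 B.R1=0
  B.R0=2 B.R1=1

outcome vector order: (B.R0,B.R1)
PSO (6): 00, 01, 02, 20, 21, 22
PSO∖claimed = {22}

missing: B.R0=2 B.R1=2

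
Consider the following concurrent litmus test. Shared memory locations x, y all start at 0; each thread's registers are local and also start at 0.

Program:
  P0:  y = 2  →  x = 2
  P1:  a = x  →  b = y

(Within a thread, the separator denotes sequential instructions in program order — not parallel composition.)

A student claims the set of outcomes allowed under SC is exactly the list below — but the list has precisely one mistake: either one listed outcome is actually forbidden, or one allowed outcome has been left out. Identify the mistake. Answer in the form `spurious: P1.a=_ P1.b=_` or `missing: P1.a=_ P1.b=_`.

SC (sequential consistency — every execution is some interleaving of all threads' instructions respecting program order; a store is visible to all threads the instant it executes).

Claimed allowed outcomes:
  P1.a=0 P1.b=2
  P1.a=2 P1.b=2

outcome vector order: (P1.a,P1.b)
[SC] allowed = {0/0, 0/2, 2/2}
SC∖claimed = {0/0}

missing: P1.a=0 P1.b=0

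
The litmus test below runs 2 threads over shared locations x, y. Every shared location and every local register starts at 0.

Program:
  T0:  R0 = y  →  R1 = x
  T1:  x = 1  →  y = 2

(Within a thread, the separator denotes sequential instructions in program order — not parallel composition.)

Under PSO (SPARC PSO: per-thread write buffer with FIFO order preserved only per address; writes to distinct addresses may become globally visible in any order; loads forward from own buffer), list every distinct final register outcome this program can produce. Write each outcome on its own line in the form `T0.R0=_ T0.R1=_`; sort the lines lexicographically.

T0.R0=0 T0.R1=0
T0.R0=0 T0.R1=1
T0.R0=2 T0.R1=0
T0.R0=2 T0.R1=1

outcome vector order: (T0.R0,T0.R1)
|PSO outcomes| = 4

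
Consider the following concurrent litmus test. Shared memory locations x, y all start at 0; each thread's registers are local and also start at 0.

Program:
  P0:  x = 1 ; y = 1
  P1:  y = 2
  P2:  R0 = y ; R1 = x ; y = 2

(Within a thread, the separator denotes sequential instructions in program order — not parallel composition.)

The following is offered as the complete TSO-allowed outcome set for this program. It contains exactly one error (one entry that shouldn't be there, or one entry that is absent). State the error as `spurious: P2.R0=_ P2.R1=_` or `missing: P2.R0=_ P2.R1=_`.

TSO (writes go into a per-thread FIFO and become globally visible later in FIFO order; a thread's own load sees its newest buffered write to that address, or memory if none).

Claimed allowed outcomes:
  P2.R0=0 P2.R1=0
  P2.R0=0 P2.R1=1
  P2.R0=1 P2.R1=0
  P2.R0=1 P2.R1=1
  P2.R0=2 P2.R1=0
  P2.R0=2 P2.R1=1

spurious: P2.R0=1 P2.R1=0

outcome vector order: (P2.R0,P2.R1)
under TSO → 0/0 0/1 1/1 2/0 2/1
claimed∖TSO = {1/0}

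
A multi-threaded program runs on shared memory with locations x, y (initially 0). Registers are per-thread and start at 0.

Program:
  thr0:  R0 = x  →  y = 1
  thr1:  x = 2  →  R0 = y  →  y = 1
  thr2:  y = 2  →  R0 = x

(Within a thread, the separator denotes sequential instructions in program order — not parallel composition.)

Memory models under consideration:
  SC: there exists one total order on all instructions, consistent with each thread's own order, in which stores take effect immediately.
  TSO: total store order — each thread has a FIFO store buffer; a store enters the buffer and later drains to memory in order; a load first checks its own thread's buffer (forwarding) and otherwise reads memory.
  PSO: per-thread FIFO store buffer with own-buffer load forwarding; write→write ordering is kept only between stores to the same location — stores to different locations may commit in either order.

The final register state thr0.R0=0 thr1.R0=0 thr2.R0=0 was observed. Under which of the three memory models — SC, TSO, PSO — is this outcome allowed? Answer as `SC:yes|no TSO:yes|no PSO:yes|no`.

SC:no TSO:yes PSO:yes

outcome vector order: (thr0.R0,thr1.R0,thr2.R0)
SC: 10 outcomes — {0/0/2 0/1/0 0/1/2 0/2/0 0/2/2 2/0/2 2/1/0 2/1/2 2/2/0 2/2/2}
TSO: 12 outcomes — {0/0/0 0/0/2 0/1/0 0/1/2 0/2/0 0/2/2 2/0/0 2/0/2 2/1/0 2/1/2 2/2/0 2/2/2}
PSO: 12 outcomes — {0/0/0 0/0/2 0/1/0 0/1/2 0/2/0 0/2/2 2/0/0 2/0/2 2/1/0 2/1/2 2/2/0 2/2/2}
target 0/0/0 ∈ {TSO,PSO}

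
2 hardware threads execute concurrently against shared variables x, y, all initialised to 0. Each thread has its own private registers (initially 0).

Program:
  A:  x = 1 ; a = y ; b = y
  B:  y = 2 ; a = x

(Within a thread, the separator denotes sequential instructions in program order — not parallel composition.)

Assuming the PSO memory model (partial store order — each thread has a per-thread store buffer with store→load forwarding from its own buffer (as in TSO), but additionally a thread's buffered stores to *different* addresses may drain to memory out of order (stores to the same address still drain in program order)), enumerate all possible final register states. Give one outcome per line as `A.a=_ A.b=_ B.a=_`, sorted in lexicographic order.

outcome vector order: (A.a,A.b,B.a)
|PSO outcomes| = 6

A.a=0 A.b=0 B.a=0
A.a=0 A.b=0 B.a=1
A.a=0 A.b=2 B.a=0
A.a=0 A.b=2 B.a=1
A.a=2 A.b=2 B.a=0
A.a=2 A.b=2 B.a=1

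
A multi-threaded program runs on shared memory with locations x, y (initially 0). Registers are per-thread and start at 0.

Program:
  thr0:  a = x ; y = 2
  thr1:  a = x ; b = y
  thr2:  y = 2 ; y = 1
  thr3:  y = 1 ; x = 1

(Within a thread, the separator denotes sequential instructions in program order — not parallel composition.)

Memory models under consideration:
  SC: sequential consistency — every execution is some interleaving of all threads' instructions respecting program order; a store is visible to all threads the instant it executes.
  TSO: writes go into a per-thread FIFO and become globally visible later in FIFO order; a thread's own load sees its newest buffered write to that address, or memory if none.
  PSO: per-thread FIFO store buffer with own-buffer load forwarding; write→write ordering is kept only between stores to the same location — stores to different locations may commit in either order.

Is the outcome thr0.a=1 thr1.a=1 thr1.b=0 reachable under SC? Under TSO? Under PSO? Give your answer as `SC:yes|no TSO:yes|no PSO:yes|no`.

outcome vector order: (thr0.a,thr1.a,thr1.b)
SC: 10 outcomes — {000 001 002 011 012 100 101 102 111 112}
TSO: 10 outcomes — {000 001 002 011 012 100 101 102 111 112}
PSO: 12 outcomes — {000 001 002 010 011 012 100 101 102 110 111 112}
target 110 ∈ {PSO}

SC:no TSO:no PSO:yes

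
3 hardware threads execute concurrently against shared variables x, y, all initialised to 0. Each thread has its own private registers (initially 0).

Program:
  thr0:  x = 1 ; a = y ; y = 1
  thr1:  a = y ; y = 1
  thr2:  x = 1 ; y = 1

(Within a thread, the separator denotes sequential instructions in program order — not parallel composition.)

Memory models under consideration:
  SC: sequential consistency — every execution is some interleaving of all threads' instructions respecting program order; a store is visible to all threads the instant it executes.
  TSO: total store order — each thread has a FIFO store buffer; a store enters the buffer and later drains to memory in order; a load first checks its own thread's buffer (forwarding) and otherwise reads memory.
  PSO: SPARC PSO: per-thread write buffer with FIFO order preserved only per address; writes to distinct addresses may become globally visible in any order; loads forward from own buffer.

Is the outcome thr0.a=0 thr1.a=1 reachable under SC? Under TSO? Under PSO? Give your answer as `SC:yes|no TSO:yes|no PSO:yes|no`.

SC:yes TSO:yes PSO:yes

outcome vector order: (thr0.a,thr1.a)
[SC] allowed = {0/0, 0/1, 1/0, 1/1}
[TSO] allowed = {0/0, 0/1, 1/0, 1/1}
[PSO] allowed = {0/0, 0/1, 1/0, 1/1}
target 0/1 ∈ {SC,TSO,PSO}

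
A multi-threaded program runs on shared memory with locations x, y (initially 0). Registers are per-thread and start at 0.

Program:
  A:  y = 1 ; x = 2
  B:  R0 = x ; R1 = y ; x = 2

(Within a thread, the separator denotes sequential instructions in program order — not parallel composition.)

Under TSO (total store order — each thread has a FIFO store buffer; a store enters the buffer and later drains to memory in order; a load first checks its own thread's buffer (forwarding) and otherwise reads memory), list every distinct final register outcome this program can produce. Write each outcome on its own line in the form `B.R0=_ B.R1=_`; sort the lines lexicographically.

B.R0=0 B.R1=0
B.R0=0 B.R1=1
B.R0=2 B.R1=1

outcome vector order: (B.R0,B.R1)
|TSO outcomes| = 3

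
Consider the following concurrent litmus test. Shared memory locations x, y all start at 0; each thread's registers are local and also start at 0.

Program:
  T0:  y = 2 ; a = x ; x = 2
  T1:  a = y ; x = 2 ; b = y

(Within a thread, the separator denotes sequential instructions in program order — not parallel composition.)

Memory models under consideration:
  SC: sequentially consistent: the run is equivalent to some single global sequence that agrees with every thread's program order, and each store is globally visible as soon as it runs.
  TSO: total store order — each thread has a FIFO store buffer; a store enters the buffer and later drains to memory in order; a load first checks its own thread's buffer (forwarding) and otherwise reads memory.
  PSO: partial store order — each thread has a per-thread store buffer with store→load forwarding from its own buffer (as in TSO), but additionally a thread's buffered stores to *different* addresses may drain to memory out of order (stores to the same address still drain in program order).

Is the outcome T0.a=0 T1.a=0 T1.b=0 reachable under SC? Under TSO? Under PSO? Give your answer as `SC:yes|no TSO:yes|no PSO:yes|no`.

outcome vector order: (T0.a,T1.a,T1.b)
under SC → 002 022 200 202 222
under TSO → 000 002 022 200 202 222
under PSO → 000 002 022 200 202 222
target 000 ∈ {TSO,PSO}

SC:no TSO:yes PSO:yes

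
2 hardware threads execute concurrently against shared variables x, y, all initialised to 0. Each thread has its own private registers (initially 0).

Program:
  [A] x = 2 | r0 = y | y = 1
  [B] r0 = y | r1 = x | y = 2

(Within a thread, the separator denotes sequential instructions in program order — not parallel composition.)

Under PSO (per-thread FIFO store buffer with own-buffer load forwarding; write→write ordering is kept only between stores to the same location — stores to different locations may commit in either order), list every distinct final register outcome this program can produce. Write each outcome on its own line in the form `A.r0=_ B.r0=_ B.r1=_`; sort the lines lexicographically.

A.r0=0 B.r0=0 B.r1=0
A.r0=0 B.r0=0 B.r1=2
A.r0=0 B.r0=1 B.r1=0
A.r0=0 B.r0=1 B.r1=2
A.r0=2 B.r0=0 B.r1=0
A.r0=2 B.r0=0 B.r1=2

outcome vector order: (A.r0,B.r0,B.r1)
|PSO outcomes| = 6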